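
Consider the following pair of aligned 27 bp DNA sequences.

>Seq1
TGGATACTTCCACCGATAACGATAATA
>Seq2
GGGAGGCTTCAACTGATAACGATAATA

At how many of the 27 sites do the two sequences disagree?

5

Mismatches occur at site 1 (T→G), site 5 (T→G), site 6 (A→G), site 11 (C→A), site 14 (C→T).
That gives 5 mismatches out of 27 aligned sites, so the Hamming distance is 5.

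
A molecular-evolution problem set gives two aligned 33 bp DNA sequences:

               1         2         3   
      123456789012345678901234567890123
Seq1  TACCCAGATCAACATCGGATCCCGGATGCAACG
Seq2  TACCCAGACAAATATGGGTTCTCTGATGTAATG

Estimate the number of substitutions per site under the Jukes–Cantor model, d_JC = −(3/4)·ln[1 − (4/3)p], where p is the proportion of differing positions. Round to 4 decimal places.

0.3390

The sequences differ at positions 9 (T/C), 10 (C/A), 13 (C/T), 16 (C/G), 19 (A/T), 22 (C/T), 24 (G/T), 29 (C/T), 32 (C/T).
p = 9/33 = 0.272727.
d = −0.75 · ln(1 − (4/3)·0.272727) = −0.75 · ln(0.636364) = −0.75 · (-0.451985) = 0.3390.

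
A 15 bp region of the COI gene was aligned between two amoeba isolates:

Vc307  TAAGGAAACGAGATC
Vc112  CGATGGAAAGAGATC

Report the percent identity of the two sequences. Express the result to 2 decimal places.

66.67%

Mismatches occur at site 1 (T↔C), site 2 (A↔G), site 4 (G↔T), site 6 (A↔G), site 9 (C↔A).
10 of the 15 sites match, so the percent identity is 10/15 × 100 = 66.67%.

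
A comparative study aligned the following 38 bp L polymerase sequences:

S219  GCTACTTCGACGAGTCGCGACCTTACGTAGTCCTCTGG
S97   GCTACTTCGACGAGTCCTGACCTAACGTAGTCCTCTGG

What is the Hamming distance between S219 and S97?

Differing sites — 17:G/C; 18:C/T; 24:T/A.
That gives 3 mismatches out of 38 aligned sites, so the Hamming distance is 3.

3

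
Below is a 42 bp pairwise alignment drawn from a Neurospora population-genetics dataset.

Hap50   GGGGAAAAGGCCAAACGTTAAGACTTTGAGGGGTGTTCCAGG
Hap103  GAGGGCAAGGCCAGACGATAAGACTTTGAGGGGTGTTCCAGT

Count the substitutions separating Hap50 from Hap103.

Differing sites — 2:G/A; 5:A/G; 6:A/C; 14:A/G; 18:T/A; 42:G/T.
That gives 6 mismatches out of 42 aligned sites, so the Hamming distance is 6.

6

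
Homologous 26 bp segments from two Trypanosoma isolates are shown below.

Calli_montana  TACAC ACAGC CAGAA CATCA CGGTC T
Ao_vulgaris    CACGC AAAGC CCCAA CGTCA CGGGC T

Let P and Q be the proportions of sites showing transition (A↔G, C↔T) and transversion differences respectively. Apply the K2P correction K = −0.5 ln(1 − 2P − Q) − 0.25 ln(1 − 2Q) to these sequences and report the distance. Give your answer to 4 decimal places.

The sequences differ at positions 1 (T/C, transition), 4 (A/G, transition), 7 (C/A, transversion), 12 (A/C, transversion), 13 (G/C, transversion), 17 (A/G, transition), 24 (T/G, transversion).
Of the 7 differences, 3 transitions and 4 transversions over 26 sites: P = 3/26 = 0.115385, Q = 4/26 = 0.153846.
d = −0.5·ln(0.615384) − 0.25·ln(0.692308) = −0.5·(-0.485509) − 0.25·(-0.367724) = 0.3347.

0.3347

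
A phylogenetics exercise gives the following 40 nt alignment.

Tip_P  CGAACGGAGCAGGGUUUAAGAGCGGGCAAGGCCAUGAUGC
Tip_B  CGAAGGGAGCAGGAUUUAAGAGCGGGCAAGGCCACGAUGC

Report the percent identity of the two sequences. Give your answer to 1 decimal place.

92.5%

Mismatches occur at site 5 (C/G), site 14 (G/A), site 35 (U/C).
37 of the 40 sites match, so the percent identity is 37/40 × 100 = 92.5%.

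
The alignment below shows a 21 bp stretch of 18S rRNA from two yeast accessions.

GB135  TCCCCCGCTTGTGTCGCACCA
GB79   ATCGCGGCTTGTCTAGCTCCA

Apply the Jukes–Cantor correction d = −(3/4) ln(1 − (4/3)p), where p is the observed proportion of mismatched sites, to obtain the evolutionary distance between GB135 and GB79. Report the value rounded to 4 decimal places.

0.4408

Differing sites — 1:T/A; 2:C/T; 4:C/G; 6:C/G; 13:G/C; 15:C/A; 18:A/T.
p = 7/21 = 0.333333.
d = −0.75 · ln(1 − (4/3)·0.333333) = −0.75 · ln(0.555556) = −0.75 · (-0.587786) = 0.4408.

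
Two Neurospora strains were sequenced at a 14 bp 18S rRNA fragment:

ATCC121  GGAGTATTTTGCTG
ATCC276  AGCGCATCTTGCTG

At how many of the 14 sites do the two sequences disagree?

Differing sites — 1:G/A; 3:A/C; 5:T/C; 8:T/C.
That gives 4 mismatches out of 14 aligned sites, so the Hamming distance is 4.

4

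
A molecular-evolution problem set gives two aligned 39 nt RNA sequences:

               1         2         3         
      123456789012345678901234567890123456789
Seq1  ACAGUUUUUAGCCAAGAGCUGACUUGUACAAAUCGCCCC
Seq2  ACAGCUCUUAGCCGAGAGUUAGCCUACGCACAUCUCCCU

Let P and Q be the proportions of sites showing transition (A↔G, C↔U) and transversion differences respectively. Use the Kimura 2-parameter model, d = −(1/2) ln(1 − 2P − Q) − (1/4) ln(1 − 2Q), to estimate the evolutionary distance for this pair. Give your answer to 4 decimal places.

Mismatches occur at site 5 (U/C, transition), site 7 (U/C, transition), site 14 (A/G, transition), site 19 (C/U, transition), site 21 (G/A, transition), site 22 (A/G, transition), site 24 (U/C, transition), site 26 (G/A, transition), site 27 (U/C, transition), site 28 (A/G, transition), site 31 (A/C, transversion), site 35 (G/U, transversion), site 39 (C/U, transition).
Of the 13 differences, 11 transitions and 2 transversions over 39 sites: P = 11/39 = 0.282051, Q = 2/39 = 0.051282.
d = −0.5·ln(0.384616) − 0.25·ln(0.897436) = −0.5·(-0.955510) − 0.25·(-0.108213) = 0.5048.

0.5048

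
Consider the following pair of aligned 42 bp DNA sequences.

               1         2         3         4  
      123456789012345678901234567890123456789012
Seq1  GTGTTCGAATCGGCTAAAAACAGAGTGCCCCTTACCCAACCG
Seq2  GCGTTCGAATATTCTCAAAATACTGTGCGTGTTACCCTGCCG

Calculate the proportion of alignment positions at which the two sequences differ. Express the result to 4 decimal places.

The sequences differ at positions 2 (T/C), 11 (C/A), 12 (G/T), 13 (G/T), 16 (A/C), 21 (C/T), 23 (G/C), 24 (A/T), 29 (C/G), 30 (C/T), 31 (C/G), 38 (A/T), 39 (A/G).
There are 13 differences over 42 sites, so p = 13/42 = 0.3095.

0.3095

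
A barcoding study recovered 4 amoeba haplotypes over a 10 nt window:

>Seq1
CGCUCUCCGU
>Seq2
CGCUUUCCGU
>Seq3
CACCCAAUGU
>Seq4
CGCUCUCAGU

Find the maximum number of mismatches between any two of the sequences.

6

Pairwise Hamming distances:
  Seq1 vs Seq2: 1
  Seq1 vs Seq3: 5
  Seq1 vs Seq4: 1
  Seq2 vs Seq3: 6
  Seq2 vs Seq4: 2
  Seq3 vs Seq4: 5
The largest is 6, between Seq2 and Seq3.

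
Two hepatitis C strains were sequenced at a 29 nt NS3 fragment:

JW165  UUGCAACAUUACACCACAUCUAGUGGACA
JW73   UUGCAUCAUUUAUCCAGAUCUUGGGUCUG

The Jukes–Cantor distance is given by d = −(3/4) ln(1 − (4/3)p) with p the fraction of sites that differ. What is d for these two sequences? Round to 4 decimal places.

Differing sites — 6:A/U; 11:A/U; 12:C/A; 13:A/U; 17:C/G; 22:A/U; 24:U/G; 26:G/U; 27:A/C; 28:C/U; 29:A/G.
p = 11/29 = 0.379310.
d = −0.75 · ln(1 − (4/3)·0.379310) = −0.75 · ln(0.494253) = −0.75 · (-0.704708) = 0.5285.

0.5285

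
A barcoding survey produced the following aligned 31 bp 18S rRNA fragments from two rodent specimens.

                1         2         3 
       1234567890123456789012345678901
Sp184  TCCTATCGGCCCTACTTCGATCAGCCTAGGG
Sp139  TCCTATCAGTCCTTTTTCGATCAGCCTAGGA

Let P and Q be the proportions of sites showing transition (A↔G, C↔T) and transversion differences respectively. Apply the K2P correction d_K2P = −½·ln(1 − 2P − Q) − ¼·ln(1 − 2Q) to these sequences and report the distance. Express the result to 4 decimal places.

0.1881

Differing sites — 8:G/A (Ti); 10:C/T (Ti); 14:A/T (Tv); 15:C/T (Ti); 31:G/A (Ti).
Of the 5 differences, 4 transitions and 1 transversion over 31 sites: P = 4/31 = 0.129032, Q = 1/31 = 0.032258.
d = −0.5·ln(0.709678) − 0.25·ln(0.935484) = −0.5·(-0.342944) − 0.25·(-0.066691) = 0.1881.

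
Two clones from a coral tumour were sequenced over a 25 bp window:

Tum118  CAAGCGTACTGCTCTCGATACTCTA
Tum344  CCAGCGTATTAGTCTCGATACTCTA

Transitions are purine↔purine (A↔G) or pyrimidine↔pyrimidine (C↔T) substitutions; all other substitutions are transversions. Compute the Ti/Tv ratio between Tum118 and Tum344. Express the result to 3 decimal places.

Mismatches occur at site 2 (A↔C, transversion), site 9 (C↔T, transition), site 11 (G↔A, transition), site 12 (C↔G, transversion).
Of the 4 differences, 2 transitions and 2 transversions, so Ti/Tv = 2/2 = 1.000.

1.000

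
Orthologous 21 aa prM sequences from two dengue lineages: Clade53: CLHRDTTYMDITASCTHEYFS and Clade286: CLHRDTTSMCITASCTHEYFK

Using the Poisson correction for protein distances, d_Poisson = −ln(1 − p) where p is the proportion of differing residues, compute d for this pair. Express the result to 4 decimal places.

Differing sites — 8:Y/S; 10:D/C; 21:S/K.
p = 3/21 = 0.142857.
d = −ln(1 − 0.142857) = −ln(0.857143) = 0.1542.

0.1542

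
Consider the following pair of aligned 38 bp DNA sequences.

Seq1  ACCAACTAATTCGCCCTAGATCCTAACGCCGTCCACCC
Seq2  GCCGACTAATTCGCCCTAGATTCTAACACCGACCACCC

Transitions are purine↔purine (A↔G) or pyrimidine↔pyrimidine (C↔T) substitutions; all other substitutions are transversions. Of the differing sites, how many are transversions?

1

Differing sites — 1:A/G (Ti); 4:A/G (Ti); 22:C/T (Ti); 28:G/A (Ti); 32:T/A (Tv).
Of the 5 differences, 4 transitions and 1 transversion, so the answer is 1.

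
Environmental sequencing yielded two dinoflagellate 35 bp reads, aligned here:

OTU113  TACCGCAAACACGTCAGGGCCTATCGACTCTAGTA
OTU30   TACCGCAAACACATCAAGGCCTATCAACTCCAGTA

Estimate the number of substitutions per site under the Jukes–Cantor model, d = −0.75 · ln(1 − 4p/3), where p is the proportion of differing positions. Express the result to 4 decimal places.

0.1240

The sequences differ at positions 13 (G/A), 17 (G/A), 26 (G/A), 31 (T/C).
p = 4/35 = 0.114286.
d = −0.75 · ln(1 − (4/3)·0.114286) = −0.75 · ln(0.847619) = −0.75 · (-0.165324) = 0.1240.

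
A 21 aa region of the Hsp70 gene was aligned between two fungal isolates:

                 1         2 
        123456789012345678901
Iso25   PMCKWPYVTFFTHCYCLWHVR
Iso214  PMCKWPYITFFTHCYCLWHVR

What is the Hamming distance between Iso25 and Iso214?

1

The sequences differ at position 8 (V/I).
That gives 1 mismatch out of 21 aligned sites, so the Hamming distance is 1.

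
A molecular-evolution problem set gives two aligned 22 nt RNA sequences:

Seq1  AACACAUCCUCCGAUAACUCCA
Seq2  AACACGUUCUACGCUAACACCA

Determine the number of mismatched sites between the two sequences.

5

Mismatches occur at site 6 (A/G), site 8 (C/U), site 11 (C/A), site 14 (A/C), site 19 (U/A).
That gives 5 mismatches out of 22 aligned sites, so the Hamming distance is 5.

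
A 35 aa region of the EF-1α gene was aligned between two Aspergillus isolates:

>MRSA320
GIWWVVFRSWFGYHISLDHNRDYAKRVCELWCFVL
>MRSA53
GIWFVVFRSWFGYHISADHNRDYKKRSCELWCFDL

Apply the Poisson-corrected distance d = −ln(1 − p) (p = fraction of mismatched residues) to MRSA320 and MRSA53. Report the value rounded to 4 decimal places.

The sequences differ at positions 4 (W/F), 17 (L/A), 24 (A/K), 27 (V/S), 34 (V/D).
p = 5/35 = 0.142857.
d = −ln(1 − 0.142857) = −ln(0.857143) = 0.1542.

0.1542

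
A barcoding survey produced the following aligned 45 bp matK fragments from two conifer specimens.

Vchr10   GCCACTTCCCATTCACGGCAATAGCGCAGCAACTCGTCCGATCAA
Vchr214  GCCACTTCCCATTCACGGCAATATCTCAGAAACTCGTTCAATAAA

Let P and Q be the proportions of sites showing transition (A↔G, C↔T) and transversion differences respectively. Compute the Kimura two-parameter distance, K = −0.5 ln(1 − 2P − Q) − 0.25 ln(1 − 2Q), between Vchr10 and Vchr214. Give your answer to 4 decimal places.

0.1468

Mismatches occur at site 24 (G/T, transversion), site 26 (G/T, transversion), site 30 (C/A, transversion), site 38 (C/T, transition), site 40 (G/A, transition), site 43 (C/A, transversion).
Of the 6 differences, 2 transitions and 4 transversions over 45 sites: P = 2/45 = 0.044444, Q = 4/45 = 0.088889.
d = −0.5·ln(0.822223) − 0.25·ln(0.822222) = −0.5·(-0.195744) − 0.25·(-0.195745) = 0.1468.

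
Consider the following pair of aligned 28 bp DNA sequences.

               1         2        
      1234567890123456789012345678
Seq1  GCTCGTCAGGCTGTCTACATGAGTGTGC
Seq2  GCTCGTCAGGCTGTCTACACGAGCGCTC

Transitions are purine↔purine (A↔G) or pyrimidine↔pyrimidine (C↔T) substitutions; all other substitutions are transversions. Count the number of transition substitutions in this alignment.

3

The sequences differ at positions 20 (T/C, transition), 24 (T/C, transition), 26 (T/C, transition), 27 (G/T, transversion).
Of the 4 differences, 3 transitions and 1 transversion, so the answer is 3.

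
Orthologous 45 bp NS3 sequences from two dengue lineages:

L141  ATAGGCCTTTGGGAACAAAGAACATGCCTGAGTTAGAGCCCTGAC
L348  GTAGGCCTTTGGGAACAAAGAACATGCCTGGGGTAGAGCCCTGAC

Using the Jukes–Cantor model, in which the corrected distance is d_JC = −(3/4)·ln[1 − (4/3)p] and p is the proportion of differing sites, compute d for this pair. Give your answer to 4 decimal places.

Mismatches occur at site 1 (A↔G), site 31 (A↔G), site 33 (T↔G).
p = 3/45 = 0.066667.
d = −0.75 · ln(1 − (4/3)·0.066667) = −0.75 · ln(0.911111) = −0.75 · (-0.093091) = 0.0698.

0.0698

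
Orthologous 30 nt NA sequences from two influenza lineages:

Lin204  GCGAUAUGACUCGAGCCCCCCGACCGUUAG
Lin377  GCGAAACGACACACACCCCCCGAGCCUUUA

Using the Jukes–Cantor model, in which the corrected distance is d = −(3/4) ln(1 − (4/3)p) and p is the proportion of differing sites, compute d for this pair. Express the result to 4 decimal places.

Mismatches occur at site 5 (U/A), site 7 (U/C), site 11 (U/A), site 13 (G/A), site 14 (A/C), site 15 (G/A), site 24 (C/G), site 26 (G/C), site 29 (A/U), site 30 (G/A).
p = 10/30 = 0.333333.
d = −0.75 · ln(1 − (4/3)·0.333333) = −0.75 · ln(0.555556) = −0.75 · (-0.587786) = 0.4408.

0.4408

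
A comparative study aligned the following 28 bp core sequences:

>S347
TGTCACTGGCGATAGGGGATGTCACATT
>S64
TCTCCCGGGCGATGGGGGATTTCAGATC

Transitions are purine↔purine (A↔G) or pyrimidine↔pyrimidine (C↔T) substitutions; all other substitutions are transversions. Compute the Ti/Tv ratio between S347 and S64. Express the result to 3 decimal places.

0.400

Differing sites — 2:G/C (Tv); 5:A/C (Tv); 7:T/G (Tv); 14:A/G (Ti); 21:G/T (Tv); 25:C/G (Tv); 28:T/C (Ti).
Of the 7 differences, 2 transitions and 5 transversions, so Ti/Tv = 2/5 = 0.400.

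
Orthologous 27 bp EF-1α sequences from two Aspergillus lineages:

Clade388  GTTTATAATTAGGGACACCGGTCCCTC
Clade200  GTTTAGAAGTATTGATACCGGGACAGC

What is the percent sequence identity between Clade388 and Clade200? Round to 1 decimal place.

66.7%

Differing sites — 6:T/G; 9:T/G; 12:G/T; 13:G/T; 16:C/T; 22:T/G; 23:C/A; 25:C/A; 26:T/G.
18 of the 27 sites match, so the percent identity is 18/27 × 100 = 66.7%.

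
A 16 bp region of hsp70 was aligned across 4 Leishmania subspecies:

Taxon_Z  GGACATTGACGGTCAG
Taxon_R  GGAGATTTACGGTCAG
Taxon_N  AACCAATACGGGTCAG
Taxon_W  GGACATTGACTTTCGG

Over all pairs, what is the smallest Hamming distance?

Pairwise Hamming distances:
  Taxon_Z vs Taxon_R: 2
  Taxon_Z vs Taxon_N: 7
  Taxon_Z vs Taxon_W: 3
  Taxon_R vs Taxon_N: 8
  Taxon_R vs Taxon_W: 5
  Taxon_N vs Taxon_W: 10
The smallest is 2, between Taxon_Z and Taxon_R.

2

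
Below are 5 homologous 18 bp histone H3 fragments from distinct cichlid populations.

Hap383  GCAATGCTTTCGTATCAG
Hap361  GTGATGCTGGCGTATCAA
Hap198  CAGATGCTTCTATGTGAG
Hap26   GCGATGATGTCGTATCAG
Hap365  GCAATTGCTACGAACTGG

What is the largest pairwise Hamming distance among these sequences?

Pairwise Hamming distances:
  Hap383 vs Hap361: 5
  Hap383 vs Hap198: 8
  Hap383 vs Hap26: 3
  Hap383 vs Hap365: 8
  Hap361 vs Hap198: 9
  Hap361 vs Hap26: 4
  Hap361 vs Hap365: 12
  Hap198 vs Hap26: 9
  Hap198 vs Hap365: 14
  Hap26 vs Hap365: 10
The largest is 14, between Hap198 and Hap365.

14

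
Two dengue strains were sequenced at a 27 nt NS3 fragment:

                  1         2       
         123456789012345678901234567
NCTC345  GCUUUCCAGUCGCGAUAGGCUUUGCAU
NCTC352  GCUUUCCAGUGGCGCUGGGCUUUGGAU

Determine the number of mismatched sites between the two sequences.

Differing sites — 11:C/G; 15:A/C; 17:A/G; 25:C/G.
That gives 4 mismatches out of 27 aligned sites, so the Hamming distance is 4.

4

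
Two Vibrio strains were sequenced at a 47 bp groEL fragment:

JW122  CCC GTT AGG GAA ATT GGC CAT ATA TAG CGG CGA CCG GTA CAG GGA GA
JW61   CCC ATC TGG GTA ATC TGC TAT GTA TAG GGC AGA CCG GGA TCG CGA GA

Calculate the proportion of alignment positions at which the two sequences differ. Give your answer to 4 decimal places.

The sequences differ at positions 4 (G/A), 6 (T/C), 7 (A/T), 11 (A/T), 15 (T/C), 16 (G/T), 19 (C/T), 22 (A/G), 28 (C/G), 30 (G/C), 31 (C/A), 38 (T/G), 40 (C/T), 41 (A/C), 43 (G/C).
There are 15 differences over 47 sites, so p = 15/47 = 0.3191.

0.3191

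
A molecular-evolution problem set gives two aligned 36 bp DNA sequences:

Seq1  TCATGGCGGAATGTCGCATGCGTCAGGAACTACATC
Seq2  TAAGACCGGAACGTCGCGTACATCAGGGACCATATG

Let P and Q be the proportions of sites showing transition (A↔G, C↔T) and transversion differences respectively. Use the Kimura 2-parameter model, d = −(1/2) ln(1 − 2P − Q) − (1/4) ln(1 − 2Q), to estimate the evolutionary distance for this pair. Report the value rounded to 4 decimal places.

The sequences differ at positions 2 (C/A, transversion), 4 (T/G, transversion), 5 (G/A, transition), 6 (G/C, transversion), 12 (T/C, transition), 18 (A/G, transition), 20 (G/A, transition), 22 (G/A, transition), 28 (A/G, transition), 31 (T/C, transition), 33 (C/T, transition), 36 (C/G, transversion).
Of the 12 differences, 8 transitions and 4 transversions over 36 sites: P = 8/36 = 0.222222, Q = 4/36 = 0.111111.
d = −0.5·ln(0.444445) − 0.25·ln(0.777778) = −0.5·(-0.810929) − 0.25·(-0.251314) = 0.4683.

0.4683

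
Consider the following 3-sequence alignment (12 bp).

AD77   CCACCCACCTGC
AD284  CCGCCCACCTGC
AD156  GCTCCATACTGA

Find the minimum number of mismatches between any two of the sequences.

1

Pairwise Hamming distances:
  AD77 vs AD284: 1
  AD77 vs AD156: 6
  AD284 vs AD156: 6
The smallest is 1, between AD77 and AD284.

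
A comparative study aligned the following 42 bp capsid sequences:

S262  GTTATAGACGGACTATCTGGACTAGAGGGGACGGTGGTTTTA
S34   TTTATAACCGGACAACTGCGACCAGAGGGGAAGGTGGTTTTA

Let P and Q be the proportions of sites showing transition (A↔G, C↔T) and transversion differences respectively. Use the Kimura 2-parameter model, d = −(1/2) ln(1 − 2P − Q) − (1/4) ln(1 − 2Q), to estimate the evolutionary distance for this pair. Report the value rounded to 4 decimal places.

Differing sites — 1:G/T (Tv); 7:G/A (Ti); 8:A/C (Tv); 14:T/A (Tv); 16:T/C (Ti); 17:C/T (Ti); 18:T/G (Tv); 19:G/C (Tv); 23:T/C (Ti); 32:C/A (Tv).
Of the 10 differences, 4 transitions and 6 transversions over 42 sites: P = 4/42 = 0.095238, Q = 6/42 = 0.142857.
d = −0.5·ln(0.666667) − 0.25·ln(0.714286) = −0.5·(-0.405465) − 0.25·(-0.336472) = 0.2869.

0.2869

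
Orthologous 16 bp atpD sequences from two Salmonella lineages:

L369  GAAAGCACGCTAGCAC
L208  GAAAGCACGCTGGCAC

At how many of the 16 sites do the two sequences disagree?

The sequences differ at position 12 (A/G).
That gives 1 mismatch out of 16 aligned sites, so the Hamming distance is 1.

1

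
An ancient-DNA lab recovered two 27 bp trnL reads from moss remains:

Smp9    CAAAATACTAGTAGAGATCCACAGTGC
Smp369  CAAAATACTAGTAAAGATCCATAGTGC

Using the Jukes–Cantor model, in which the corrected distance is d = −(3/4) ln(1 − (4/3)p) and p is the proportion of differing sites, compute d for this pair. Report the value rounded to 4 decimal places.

Mismatches occur at site 14 (G→A), site 22 (C→T).
p = 2/27 = 0.074074.
d = −0.75 · ln(1 − (4/3)·0.074074) = −0.75 · ln(0.901235) = −0.75 · (-0.103989) = 0.0780.

0.0780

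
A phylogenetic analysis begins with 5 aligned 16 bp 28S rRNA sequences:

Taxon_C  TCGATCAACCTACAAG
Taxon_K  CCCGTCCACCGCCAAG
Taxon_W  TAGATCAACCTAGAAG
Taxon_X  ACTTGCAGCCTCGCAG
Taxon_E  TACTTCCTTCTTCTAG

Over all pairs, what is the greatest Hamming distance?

10

Pairwise Hamming distances:
  Taxon_C vs Taxon_K: 6
  Taxon_C vs Taxon_W: 2
  Taxon_C vs Taxon_X: 8
  Taxon_C vs Taxon_E: 8
  Taxon_K vs Taxon_W: 8
  Taxon_K vs Taxon_X: 9
  Taxon_K vs Taxon_E: 8
  Taxon_W vs Taxon_X: 8
  Taxon_W vs Taxon_E: 8
  Taxon_X vs Taxon_E: 10
The largest is 10, between Taxon_X and Taxon_E.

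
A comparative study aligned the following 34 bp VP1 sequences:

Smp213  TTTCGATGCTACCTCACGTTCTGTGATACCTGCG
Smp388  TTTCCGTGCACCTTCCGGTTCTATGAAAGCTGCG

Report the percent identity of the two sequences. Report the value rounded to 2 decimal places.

Mismatches occur at site 5 (G→C), site 6 (A→G), site 10 (T→A), site 11 (A→C), site 13 (C→T), site 16 (A→C), site 17 (C→G), site 23 (G→A), site 27 (T→A), site 29 (C→G).
24 of the 34 sites match, so the percent identity is 24/34 × 100 = 70.59%.

70.59%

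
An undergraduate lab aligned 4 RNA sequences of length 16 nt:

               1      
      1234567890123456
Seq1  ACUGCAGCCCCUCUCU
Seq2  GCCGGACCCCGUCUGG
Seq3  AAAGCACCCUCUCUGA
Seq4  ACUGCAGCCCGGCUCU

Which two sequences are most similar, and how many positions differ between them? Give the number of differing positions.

2

Pairwise Hamming distances:
  Seq1 vs Seq2: 7
  Seq1 vs Seq3: 6
  Seq1 vs Seq4: 2
  Seq2 vs Seq3: 7
  Seq2 vs Seq4: 7
  Seq3 vs Seq4: 8
The smallest is 2, between Seq1 and Seq4.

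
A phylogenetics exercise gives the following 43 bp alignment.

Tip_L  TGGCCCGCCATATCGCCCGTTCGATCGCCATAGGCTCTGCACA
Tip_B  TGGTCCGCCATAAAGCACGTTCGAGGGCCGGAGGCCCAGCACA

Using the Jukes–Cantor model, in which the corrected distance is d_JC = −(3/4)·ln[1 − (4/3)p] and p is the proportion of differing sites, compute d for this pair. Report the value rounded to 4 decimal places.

0.2784

Differing sites — 4:C/T; 13:T/A; 14:C/A; 17:C/A; 25:T/G; 26:C/G; 30:A/G; 31:T/G; 36:T/C; 38:T/A.
p = 10/43 = 0.232558.
d = −0.75 · ln(1 − (4/3)·0.232558) = −0.75 · ln(0.689923) = −0.75 · (-0.371175) = 0.2784.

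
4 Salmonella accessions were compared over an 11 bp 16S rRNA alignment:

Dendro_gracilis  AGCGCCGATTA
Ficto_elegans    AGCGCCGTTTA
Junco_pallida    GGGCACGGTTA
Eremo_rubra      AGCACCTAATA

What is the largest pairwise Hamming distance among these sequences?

Pairwise Hamming distances:
  Dendro_gracilis vs Ficto_elegans: 1
  Dendro_gracilis vs Junco_pallida: 5
  Dendro_gracilis vs Eremo_rubra: 3
  Ficto_elegans vs Junco_pallida: 5
  Ficto_elegans vs Eremo_rubra: 4
  Junco_pallida vs Eremo_rubra: 7
The largest is 7, between Junco_pallida and Eremo_rubra.

7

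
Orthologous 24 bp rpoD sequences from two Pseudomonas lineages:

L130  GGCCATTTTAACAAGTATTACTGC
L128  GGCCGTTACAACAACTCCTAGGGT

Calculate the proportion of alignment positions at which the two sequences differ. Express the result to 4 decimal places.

Mismatches occur at site 5 (A/G), site 8 (T/A), site 9 (T/C), site 15 (G/C), site 17 (A/C), site 18 (T/C), site 21 (C/G), site 22 (T/G), site 24 (C/T).
There are 9 differences over 24 sites, so p = 9/24 = 0.3750.

0.3750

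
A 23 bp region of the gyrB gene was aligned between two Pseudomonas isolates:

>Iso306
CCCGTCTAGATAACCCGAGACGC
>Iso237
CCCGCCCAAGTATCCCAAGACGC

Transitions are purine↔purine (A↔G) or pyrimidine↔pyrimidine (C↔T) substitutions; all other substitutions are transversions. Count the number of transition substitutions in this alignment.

5

Differing sites — 5:T/C (Ti); 7:T/C (Ti); 9:G/A (Ti); 10:A/G (Ti); 13:A/T (Tv); 17:G/A (Ti).
Of the 6 differences, 5 transitions and 1 transversion, so the answer is 5.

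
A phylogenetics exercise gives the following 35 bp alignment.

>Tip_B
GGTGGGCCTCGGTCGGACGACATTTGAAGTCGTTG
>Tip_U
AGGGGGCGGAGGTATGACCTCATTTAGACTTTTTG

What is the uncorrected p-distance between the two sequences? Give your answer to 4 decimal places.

0.4000

Mismatches occur at site 1 (G/A), site 3 (T/G), site 8 (C/G), site 9 (T/G), site 10 (C/A), site 14 (C/A), site 15 (G/T), site 19 (G/C), site 20 (A/T), site 26 (G/A), site 27 (A/G), site 29 (G/C), site 31 (C/T), site 32 (G/T).
There are 14 differences over 35 sites, so p = 14/35 = 0.4000.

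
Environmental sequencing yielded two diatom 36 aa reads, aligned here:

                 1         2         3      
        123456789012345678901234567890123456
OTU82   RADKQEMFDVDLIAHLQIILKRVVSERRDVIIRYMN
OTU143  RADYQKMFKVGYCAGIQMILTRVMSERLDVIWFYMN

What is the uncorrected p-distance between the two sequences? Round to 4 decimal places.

Differing sites — 4:K/Y; 6:E/K; 9:D/K; 11:D/G; 12:L/Y; 13:I/C; 15:H/G; 16:L/I; 18:I/M; 21:K/T; 24:V/M; 28:R/L; 32:I/W; 33:R/F.
There are 14 differences over 36 sites, so p = 14/36 = 0.3889.

0.3889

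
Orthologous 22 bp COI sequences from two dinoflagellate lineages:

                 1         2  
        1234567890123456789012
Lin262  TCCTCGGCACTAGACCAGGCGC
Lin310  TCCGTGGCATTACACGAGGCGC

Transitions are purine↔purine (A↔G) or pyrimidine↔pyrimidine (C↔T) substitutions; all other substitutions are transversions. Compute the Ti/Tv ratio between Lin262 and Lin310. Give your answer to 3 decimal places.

0.667

Mismatches occur at site 4 (T→G, transversion), site 5 (C→T, transition), site 10 (C→T, transition), site 13 (G→C, transversion), site 16 (C→G, transversion).
Of the 5 differences, 2 transitions and 3 transversions, so Ti/Tv = 2/3 = 0.667.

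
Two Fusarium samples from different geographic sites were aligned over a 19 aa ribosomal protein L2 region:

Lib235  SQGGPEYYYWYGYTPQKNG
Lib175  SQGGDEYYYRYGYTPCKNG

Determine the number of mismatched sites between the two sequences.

3

The sequences differ at positions 5 (P/D), 10 (W/R), 16 (Q/C).
That gives 3 mismatches out of 19 aligned sites, so the Hamming distance is 3.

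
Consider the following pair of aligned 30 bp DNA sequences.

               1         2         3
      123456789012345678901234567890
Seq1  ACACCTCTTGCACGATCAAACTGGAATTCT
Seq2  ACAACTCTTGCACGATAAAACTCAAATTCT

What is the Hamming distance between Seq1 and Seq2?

4

Differing sites — 4:C/A; 17:C/A; 23:G/C; 24:G/A.
That gives 4 mismatches out of 30 aligned sites, so the Hamming distance is 4.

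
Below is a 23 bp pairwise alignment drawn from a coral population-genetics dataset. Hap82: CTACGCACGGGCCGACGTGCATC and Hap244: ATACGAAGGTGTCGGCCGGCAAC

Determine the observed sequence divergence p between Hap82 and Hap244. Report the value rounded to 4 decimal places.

0.3913

Differing sites — 1:C/A; 6:C/A; 8:C/G; 10:G/T; 12:C/T; 15:A/G; 17:G/C; 18:T/G; 22:T/A.
There are 9 differences over 23 sites, so p = 9/23 = 0.3913.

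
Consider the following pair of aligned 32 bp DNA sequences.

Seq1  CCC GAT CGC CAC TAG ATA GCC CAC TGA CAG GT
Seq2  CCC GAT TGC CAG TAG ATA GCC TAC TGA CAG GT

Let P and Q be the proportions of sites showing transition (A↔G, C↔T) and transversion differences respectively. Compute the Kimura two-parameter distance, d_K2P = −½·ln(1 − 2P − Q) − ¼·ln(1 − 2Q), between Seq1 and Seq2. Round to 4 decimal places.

0.1011

Differing sites — 7:C/T (Ti); 12:C/G (Tv); 22:C/T (Ti).
Of the 3 differences, 2 transitions and 1 transversion over 32 sites: P = 2/32 = 0.062500, Q = 1/32 = 0.031250.
d = −0.5·ln(0.843750) − 0.25·ln(0.937500) = −0.5·(-0.169899) − 0.25·(-0.064539) = 0.1011.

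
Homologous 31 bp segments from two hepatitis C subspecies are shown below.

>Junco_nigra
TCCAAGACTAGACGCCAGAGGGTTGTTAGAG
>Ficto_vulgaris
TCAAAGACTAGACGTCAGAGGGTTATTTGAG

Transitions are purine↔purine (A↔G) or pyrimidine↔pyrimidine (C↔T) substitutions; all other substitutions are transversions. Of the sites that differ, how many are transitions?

2

Differing sites — 3:C/A (Tv); 15:C/T (Ti); 25:G/A (Ti); 28:A/T (Tv).
Of the 4 differences, 2 transitions and 2 transversions, so the answer is 2.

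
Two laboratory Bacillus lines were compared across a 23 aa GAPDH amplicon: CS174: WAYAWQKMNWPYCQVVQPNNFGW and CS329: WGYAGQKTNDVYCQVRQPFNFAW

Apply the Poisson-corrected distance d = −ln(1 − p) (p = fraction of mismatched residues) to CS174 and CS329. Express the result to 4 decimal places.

0.4274

Differing sites — 2:A/G; 5:W/G; 8:M/T; 10:W/D; 11:P/V; 16:V/R; 19:N/F; 22:G/A.
p = 8/23 = 0.347826.
d = −ln(1 − 0.347826) = −ln(0.652174) = 0.4274.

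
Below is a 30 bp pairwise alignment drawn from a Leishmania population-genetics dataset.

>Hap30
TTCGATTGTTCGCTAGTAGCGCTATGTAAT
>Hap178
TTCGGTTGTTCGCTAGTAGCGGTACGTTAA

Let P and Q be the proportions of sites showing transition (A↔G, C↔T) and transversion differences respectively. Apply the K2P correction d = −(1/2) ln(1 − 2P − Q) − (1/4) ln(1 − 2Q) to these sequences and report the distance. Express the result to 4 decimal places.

Mismatches occur at site 5 (A→G, transition), site 22 (C→G, transversion), site 25 (T→C, transition), site 28 (A→T, transversion), site 30 (T→A, transversion).
Of the 5 differences, 2 transitions and 3 transversions over 30 sites: P = 2/30 = 0.066667, Q = 3/30 = 0.100000.
d = −0.5·ln(0.766666) − 0.25·ln(0.800000) = −0.5·(-0.265704) − 0.25·(-0.223144) = 0.1886.

0.1886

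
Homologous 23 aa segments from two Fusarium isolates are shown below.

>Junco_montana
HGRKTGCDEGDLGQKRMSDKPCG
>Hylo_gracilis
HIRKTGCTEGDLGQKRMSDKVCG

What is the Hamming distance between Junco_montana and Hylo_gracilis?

3

Differing sites — 2:G/I; 8:D/T; 21:P/V.
That gives 3 mismatches out of 23 aligned sites, so the Hamming distance is 3.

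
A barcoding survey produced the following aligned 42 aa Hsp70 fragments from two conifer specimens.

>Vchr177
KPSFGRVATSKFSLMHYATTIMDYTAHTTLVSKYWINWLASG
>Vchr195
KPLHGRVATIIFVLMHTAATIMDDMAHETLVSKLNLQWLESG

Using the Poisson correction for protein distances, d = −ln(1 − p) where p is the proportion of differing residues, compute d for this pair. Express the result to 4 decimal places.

0.4418

Differing sites — 3:S/L; 4:F/H; 10:S/I; 11:K/I; 13:S/V; 17:Y/T; 19:T/A; 24:Y/D; 25:T/M; 28:T/E; 34:Y/L; 35:W/N; 36:I/L; 37:N/Q; 40:A/E.
p = 15/42 = 0.357143.
d = −ln(1 − 0.357143) = −ln(0.642857) = 0.4418.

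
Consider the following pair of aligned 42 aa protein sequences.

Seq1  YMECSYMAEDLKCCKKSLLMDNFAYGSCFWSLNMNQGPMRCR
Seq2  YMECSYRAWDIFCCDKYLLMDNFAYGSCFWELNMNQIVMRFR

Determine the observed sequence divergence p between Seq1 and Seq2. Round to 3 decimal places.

0.238

The sequences differ at positions 7 (M/R), 9 (E/W), 11 (L/I), 12 (K/F), 15 (K/D), 17 (S/Y), 31 (S/E), 37 (G/I), 38 (P/V), 41 (C/F).
There are 10 differences over 42 sites, so p = 10/42 = 0.238.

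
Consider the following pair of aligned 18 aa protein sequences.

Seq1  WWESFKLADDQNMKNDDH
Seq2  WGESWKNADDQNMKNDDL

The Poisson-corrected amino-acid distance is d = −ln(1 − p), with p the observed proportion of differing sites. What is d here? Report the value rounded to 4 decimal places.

Mismatches occur at site 2 (W→G), site 5 (F→W), site 7 (L→N), site 18 (H→L).
p = 4/18 = 0.222222.
d = −ln(1 − 0.222222) = −ln(0.777778) = 0.2513.

0.2513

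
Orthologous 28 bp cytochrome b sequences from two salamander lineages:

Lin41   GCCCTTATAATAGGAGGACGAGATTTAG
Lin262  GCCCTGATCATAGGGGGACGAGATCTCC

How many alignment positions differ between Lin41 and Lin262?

6

The sequences differ at positions 6 (T/G), 9 (A/C), 15 (A/G), 25 (T/C), 27 (A/C), 28 (G/C).
That gives 6 mismatches out of 28 aligned sites, so the Hamming distance is 6.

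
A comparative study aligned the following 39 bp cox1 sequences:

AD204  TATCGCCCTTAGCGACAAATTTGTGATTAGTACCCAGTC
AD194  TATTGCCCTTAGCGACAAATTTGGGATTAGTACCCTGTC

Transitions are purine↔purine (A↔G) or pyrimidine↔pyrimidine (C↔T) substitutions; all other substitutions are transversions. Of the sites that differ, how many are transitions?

Differing sites — 4:C/T (Ti); 24:T/G (Tv); 36:A/T (Tv).
Of the 3 differences, 1 transition and 2 transversions, so the answer is 1.

1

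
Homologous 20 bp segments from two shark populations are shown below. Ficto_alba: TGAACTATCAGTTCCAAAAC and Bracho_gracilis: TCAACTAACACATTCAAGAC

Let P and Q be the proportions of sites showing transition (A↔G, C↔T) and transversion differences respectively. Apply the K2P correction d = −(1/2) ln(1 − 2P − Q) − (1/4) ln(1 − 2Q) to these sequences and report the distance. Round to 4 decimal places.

0.3831

Differing sites — 2:G/C (Tv); 8:T/A (Tv); 11:G/C (Tv); 12:T/A (Tv); 14:C/T (Ti); 18:A/G (Ti).
Of the 6 differences, 2 transitions and 4 transversions over 20 sites: P = 2/20 = 0.100000, Q = 4/20 = 0.200000.
d = −0.5·ln(0.600000) − 0.25·ln(0.600000) = −0.5·(-0.510826) − 0.25·(-0.510826) = 0.3831.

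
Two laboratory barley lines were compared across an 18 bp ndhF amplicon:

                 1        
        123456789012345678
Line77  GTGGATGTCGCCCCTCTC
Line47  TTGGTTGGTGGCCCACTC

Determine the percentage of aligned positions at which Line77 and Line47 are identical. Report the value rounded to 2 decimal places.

Differing sites — 1:G/T; 5:A/T; 8:T/G; 9:C/T; 11:C/G; 15:T/A.
12 of the 18 sites match, so the percent identity is 12/18 × 100 = 66.67%.

66.67%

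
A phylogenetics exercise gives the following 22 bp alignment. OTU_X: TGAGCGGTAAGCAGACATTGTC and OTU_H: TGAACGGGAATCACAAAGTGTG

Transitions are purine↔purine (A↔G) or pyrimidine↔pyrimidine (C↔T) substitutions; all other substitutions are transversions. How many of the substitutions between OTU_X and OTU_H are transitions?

1

The sequences differ at positions 4 (G/A, transition), 8 (T/G, transversion), 11 (G/T, transversion), 14 (G/C, transversion), 16 (C/A, transversion), 18 (T/G, transversion), 22 (C/G, transversion).
Of the 7 differences, 1 transition and 6 transversions, so the answer is 1.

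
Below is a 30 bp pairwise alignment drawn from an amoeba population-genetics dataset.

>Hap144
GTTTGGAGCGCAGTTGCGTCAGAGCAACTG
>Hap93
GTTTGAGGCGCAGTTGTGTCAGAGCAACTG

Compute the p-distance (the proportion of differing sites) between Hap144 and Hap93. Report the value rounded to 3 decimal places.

Mismatches occur at site 6 (G↔A), site 7 (A↔G), site 17 (C↔T).
There are 3 differences over 30 sites, so p = 3/30 = 0.100.

0.100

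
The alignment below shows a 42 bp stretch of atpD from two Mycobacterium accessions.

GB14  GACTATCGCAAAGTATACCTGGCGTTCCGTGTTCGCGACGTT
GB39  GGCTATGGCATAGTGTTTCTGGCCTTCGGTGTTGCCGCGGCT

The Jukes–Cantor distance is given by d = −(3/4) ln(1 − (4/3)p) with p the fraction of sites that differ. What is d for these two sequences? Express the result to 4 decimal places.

0.3992

Mismatches occur at site 2 (A↔G), site 7 (C↔G), site 11 (A↔T), site 15 (A↔G), site 17 (A↔T), site 18 (C↔T), site 24 (G↔C), site 28 (C↔G), site 34 (C↔G), site 35 (G↔C), site 38 (A↔C), site 39 (C↔G), site 41 (T↔C).
p = 13/42 = 0.309524.
d = −0.75 · ln(1 − (4/3)·0.309524) = −0.75 · ln(0.587301) = −0.75 · (-0.532218) = 0.3992.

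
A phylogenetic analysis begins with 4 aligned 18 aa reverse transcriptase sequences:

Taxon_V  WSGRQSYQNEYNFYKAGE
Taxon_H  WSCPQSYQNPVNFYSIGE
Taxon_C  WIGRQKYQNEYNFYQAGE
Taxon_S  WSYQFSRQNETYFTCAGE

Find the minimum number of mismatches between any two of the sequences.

Pairwise Hamming distances:
  Taxon_V vs Taxon_H: 6
  Taxon_V vs Taxon_C: 3
  Taxon_V vs Taxon_S: 8
  Taxon_H vs Taxon_C: 8
  Taxon_H vs Taxon_S: 10
  Taxon_C vs Taxon_S: 10
The smallest is 3, between Taxon_V and Taxon_C.

3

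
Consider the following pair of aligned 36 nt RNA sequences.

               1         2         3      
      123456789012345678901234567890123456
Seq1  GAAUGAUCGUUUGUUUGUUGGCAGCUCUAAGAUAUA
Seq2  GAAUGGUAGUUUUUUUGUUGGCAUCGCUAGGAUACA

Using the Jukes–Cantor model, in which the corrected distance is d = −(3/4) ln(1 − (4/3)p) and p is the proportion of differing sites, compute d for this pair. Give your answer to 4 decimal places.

0.2251

Differing sites — 6:A/G; 8:C/A; 13:G/U; 24:G/U; 26:U/G; 30:A/G; 35:U/C.
p = 7/36 = 0.194444.
d = −0.75 · ln(1 − (4/3)·0.194444) = −0.75 · ln(0.740741) = −0.75 · (-0.300104) = 0.2251.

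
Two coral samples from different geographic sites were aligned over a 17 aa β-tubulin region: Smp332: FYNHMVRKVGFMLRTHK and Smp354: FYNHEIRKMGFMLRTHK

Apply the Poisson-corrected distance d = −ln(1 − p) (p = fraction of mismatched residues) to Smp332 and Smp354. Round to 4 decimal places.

The sequences differ at positions 5 (M/E), 6 (V/I), 9 (V/M).
p = 3/17 = 0.176471.
d = −ln(1 − 0.176471) = −ln(0.823529) = 0.1942.

0.1942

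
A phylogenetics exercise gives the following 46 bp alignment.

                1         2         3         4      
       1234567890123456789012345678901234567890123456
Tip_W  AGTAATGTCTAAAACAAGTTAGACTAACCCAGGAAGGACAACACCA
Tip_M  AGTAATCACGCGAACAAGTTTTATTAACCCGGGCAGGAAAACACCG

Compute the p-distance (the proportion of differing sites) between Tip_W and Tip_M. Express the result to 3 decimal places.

0.261

Mismatches occur at site 7 (G→C), site 8 (T→A), site 10 (T→G), site 11 (A→C), site 12 (A→G), site 21 (A→T), site 22 (G→T), site 24 (C→T), site 31 (A→G), site 34 (A→C), site 39 (C→A), site 46 (A→G).
There are 12 differences over 46 sites, so p = 12/46 = 0.261.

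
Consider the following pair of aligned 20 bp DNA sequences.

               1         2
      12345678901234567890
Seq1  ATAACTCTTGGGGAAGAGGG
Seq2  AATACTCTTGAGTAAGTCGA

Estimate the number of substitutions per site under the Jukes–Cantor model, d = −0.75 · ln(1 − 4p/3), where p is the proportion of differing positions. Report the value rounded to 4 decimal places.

0.4715

The sequences differ at positions 2 (T/A), 3 (A/T), 11 (G/A), 13 (G/T), 17 (A/T), 18 (G/C), 20 (G/A).
p = 7/20 = 0.350000.
d = −0.75 · ln(1 − (4/3)·0.350000) = −0.75 · ln(0.533333) = −0.75 · (-0.628609) = 0.4715.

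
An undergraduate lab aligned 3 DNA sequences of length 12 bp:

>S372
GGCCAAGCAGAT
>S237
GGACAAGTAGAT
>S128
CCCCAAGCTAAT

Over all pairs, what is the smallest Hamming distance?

Pairwise Hamming distances:
  S372 vs S237: 2
  S372 vs S128: 4
  S237 vs S128: 6
The smallest is 2, between S372 and S237.

2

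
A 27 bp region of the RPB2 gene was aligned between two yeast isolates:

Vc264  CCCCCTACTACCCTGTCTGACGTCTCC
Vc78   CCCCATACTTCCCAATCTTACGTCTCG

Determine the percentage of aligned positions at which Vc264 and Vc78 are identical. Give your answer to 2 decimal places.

77.78%

Mismatches occur at site 5 (C↔A), site 10 (A↔T), site 14 (T↔A), site 15 (G↔A), site 19 (G↔T), site 27 (C↔G).
21 of the 27 sites match, so the percent identity is 21/27 × 100 = 77.78%.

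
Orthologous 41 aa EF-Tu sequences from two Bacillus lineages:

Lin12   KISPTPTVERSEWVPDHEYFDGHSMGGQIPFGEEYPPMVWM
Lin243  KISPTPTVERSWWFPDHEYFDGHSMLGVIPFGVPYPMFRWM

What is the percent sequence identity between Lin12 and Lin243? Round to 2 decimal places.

Mismatches occur at site 12 (E↔W), site 14 (V↔F), site 26 (G↔L), site 28 (Q↔V), site 33 (E↔V), site 34 (E↔P), site 37 (P↔M), site 38 (M↔F), site 39 (V↔R).
32 of the 41 sites match, so the percent identity is 32/41 × 100 = 78.05%.

78.05%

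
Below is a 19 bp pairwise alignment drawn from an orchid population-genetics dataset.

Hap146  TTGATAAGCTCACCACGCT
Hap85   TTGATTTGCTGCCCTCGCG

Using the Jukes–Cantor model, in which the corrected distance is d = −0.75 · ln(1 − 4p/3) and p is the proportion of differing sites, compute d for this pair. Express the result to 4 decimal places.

0.4099

Differing sites — 6:A/T; 7:A/T; 11:C/G; 12:A/C; 15:A/T; 19:T/G.
p = 6/19 = 0.315789.
d = −0.75 · ln(1 − (4/3)·0.315789) = −0.75 · ln(0.578948) = −0.75 · (-0.546543) = 0.4099.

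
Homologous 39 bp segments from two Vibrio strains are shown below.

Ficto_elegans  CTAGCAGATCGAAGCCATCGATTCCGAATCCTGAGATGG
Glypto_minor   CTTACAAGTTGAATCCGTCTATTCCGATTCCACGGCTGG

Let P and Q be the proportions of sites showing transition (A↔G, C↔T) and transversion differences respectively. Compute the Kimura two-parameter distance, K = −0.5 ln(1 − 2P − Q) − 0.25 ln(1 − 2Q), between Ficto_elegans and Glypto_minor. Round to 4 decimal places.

Mismatches occur at site 3 (A→T, transversion), site 4 (G→A, transition), site 7 (G→A, transition), site 8 (A→G, transition), site 10 (C→T, transition), site 14 (G→T, transversion), site 17 (A→G, transition), site 20 (G→T, transversion), site 28 (A→T, transversion), site 32 (T→A, transversion), site 33 (G→C, transversion), site 34 (A→G, transition), site 36 (A→C, transversion).
Of the 13 differences, 6 transitions and 7 transversions over 39 sites: P = 6/39 = 0.153846, Q = 7/39 = 0.179487.
d = −0.5·ln(0.512821) − 0.25·ln(0.641026) = −0.5·(-0.667828) − 0.25·(-0.444685) = 0.4451.

0.4451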